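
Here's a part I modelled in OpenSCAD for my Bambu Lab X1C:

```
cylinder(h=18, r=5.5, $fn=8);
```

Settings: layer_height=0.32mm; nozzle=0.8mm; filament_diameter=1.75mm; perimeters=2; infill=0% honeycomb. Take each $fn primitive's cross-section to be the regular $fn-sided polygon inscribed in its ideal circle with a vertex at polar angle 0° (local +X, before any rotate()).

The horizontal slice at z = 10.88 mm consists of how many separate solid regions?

1

At z = 10.88 mm: the r=5.5 cylinder gives a regular 8-gon of circumradius 5.5 (constant along its height). The result has 1 disconnected region.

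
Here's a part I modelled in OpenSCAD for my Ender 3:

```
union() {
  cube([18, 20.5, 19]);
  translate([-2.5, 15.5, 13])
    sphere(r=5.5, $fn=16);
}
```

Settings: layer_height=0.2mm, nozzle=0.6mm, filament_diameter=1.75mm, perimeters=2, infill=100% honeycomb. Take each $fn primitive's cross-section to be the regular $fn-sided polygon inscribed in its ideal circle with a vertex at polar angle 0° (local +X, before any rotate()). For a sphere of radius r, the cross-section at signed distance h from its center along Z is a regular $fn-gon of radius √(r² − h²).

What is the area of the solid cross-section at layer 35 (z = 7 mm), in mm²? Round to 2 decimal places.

At z = 7 mm: the cube (footprint 18×20.5) is included at this height (area 369.00 mm²); the sphere at (-2.5, 15.5) does not reach this height (|z−center|=6.000 > r=5.5); Merging all regions: only the 18×20.5 cube is present, so the union is just that shape — area = 369.00 mm². Overall, the cross-section is a single solid region. Net area = 369.00 mm².

369.00 mm²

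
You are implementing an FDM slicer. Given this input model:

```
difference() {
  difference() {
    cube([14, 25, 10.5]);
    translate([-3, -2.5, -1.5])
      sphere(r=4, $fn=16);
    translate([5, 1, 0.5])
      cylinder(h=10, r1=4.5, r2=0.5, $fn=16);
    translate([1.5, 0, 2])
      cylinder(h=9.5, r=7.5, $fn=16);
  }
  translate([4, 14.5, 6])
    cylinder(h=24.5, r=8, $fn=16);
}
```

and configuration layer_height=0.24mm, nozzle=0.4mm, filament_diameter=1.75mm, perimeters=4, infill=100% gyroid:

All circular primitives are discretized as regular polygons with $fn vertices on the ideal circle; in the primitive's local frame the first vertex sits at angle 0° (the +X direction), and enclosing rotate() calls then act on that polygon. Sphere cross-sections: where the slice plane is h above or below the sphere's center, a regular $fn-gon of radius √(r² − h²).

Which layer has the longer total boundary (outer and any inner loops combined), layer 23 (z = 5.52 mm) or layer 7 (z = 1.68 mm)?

Layer 23 (z = 5.52): the 14×25 cube contributes its full rectangle (perimeter 78.00 mm); the sphere at (-3, -2.5) is absent (|z−center|=7.020 > r=4); the cone at (5, 1) contributes a regular 16-gon of circumradius 2.492 (interpolated between r1=4.5 and r2=0.5 at t=0.502) (perimeter = 2·16·2.492·sin(180°/16) = 15.56 mm); the r=7.5 cylinder at (1.5, 0) gives a regular 16-gon of circumradius 7.5 (constant along its height) (perimeter = 2·16·7.500·sin(180°/16) = 46.82 mm); After the difference (first − rest): starting from the 14×25 cube, the cone at (5, 1) partially overlaps it — only the 14.29 mm² overlap (of its 19.01 mm²) is removed, clipping the outline; the r=7.5 cylinder at (1.5, 0) partially overlaps it — only the 39.79 mm² overlap (of its 172.21 mm²) is removed, clipping the outline — boundary = 75.03 mm; the cylinder at (4, 14.5) is not intersected at this z (z outside [6, 30.5]); After the difference (first − rest): none of the subtracted shapes is present at this height, so that combined region is unchanged — boundary = 75.03 mm. So its perimeter = 75.03 mm. Layer 7 (z = 1.68): the cube (footprint 14×25) is included at this height (perimeter 78.00 mm); the r=4 sphere at (-3, -2.5) slices to a regular 16-gon of circumradius 2.426 (√(r²−h²) with h=3.18 from center) (perimeter = 2·16·2.426·sin(180°/16) = 15.15 mm); the cone at (5, 1) contributes a regular 16-gon of circumradius 4.028 (interpolated between r1=4.5 and r2=0.5 at t=0.118) (perimeter = 2·16·4.028·sin(180°/16) = 25.15 mm); the cylinder at (1.5, 0) is absent (z outside [2, 11.5]); Subtracting the remaining from the first: starting from the 14×25 cube, the r=4 sphere at (-3, -2.5) misses the remaining region (no effect); the cone at (5, 1) partially overlaps it — only the 32.69 mm² overlap (of its 49.67 mm²) is removed, clipping the outline — boundary = 84.95 mm; the cylinder at (4, 14.5) is absent (z outside [6, 30.5]); Subtracting the remaining from the first: none of the subtracted shapes is present at this height, so that combined region is unchanged — boundary = 84.95 mm. So its perimeter = 84.95 mm. Layer 7 is larger (84.95 vs 75.03 mm).

layer 7 (z = 1.68 mm)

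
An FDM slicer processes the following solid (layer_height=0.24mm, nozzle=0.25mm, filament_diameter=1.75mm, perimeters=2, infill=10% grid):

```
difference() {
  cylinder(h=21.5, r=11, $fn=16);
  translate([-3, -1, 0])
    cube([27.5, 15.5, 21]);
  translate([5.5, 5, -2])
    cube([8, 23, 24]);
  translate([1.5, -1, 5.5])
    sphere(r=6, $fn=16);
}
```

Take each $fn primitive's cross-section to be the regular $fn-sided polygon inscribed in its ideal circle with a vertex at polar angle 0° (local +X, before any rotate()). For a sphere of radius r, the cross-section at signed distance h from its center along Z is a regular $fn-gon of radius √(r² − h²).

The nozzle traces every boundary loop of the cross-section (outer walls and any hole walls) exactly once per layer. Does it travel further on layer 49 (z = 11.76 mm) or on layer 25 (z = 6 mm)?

layer 25 (z = 6 mm)

Layer 49 (z = 11.76): the r=11 cylinder contributes a regular 16-gon of circumradius 11 (perimeter = 2·16·11.000·sin(180°/16) = 68.67 mm); the cube at (-3, -1) (footprint 27.5×15.5) is included at this height (perimeter 86.00 mm); the cube at (5.5, 5) is present — its section is the full 8×23 rectangle (perimeter 62.00 mm); the sphere at (1.5, -1) does not reach this height (|z−center|=6.260 > r=6); Subtracting the remaining from the first: starting from the r=11 cylinder, the 27.5×15.5 cube at (-3, -1) partially overlaps it — only the 138.61 mm² overlap (of its 426.25 mm²) is removed, clipping the outline; the 8×23 cube at (5.5, 5) misses the remaining region (no effect) — boundary = 72.63 mm. So its perimeter = 72.63 mm. Layer 25 (z = 6): the cylinder: section is a regular 16-gon, circumradius r=11 (perimeter = 2·16·11.000·sin(180°/16) = 68.67 mm); the cube at (-3, -1) is present — its section is the full 27.5×15.5 rectangle (perimeter 86.00 mm); the cube at (5.5, 5) is present — its section is the full 8×23 rectangle (perimeter 62.00 mm); the r=6 sphere at (1.5, -1) slices to a regular 16-gon of circumradius 5.979 (√(r²−h²) with h=0.5 from center) (perimeter = 2·16·5.979·sin(180°/16) = 37.33 mm); After the difference (first − rest): starting from the r=11 cylinder, the 27.5×15.5 cube at (-3, -1) partially overlaps it — only the 138.61 mm² overlap (of its 426.25 mm²) is removed, clipping the outline; the 8×23 cube at (5.5, 5) misses the remaining region (no effect); the r=6 sphere at (1.5, -1) partially overlaps it — only the 58.37 mm² overlap (of its 109.45 mm²) is removed, clipping the outline — boundary = 81.17 mm. So its perimeter = 81.17 mm. Layer 25 is larger (81.17 vs 72.63 mm).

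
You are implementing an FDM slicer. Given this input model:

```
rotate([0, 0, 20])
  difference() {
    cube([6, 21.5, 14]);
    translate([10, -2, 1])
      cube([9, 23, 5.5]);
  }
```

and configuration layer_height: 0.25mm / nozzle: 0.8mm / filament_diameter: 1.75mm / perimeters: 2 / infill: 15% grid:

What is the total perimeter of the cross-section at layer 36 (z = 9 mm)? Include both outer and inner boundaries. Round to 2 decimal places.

55.00 mm

At z = 9 mm: the cube is present — its section is the full 6×21.5 rectangle (perimeter 55.00 mm); the cube at (10, -2) is not intersected at this z (z outside [1, 6.5]); After the difference (first − rest): none of the subtracted shapes is present at this height, so the 6×21.5 cube is unchanged — boundary = 55.00 mm; (whole slice rotated 20° about Z — lengths, areas and connectivity unchanged). Overall, the cross-section is a single solid region. Total boundary length (outer) = 55.00 mm.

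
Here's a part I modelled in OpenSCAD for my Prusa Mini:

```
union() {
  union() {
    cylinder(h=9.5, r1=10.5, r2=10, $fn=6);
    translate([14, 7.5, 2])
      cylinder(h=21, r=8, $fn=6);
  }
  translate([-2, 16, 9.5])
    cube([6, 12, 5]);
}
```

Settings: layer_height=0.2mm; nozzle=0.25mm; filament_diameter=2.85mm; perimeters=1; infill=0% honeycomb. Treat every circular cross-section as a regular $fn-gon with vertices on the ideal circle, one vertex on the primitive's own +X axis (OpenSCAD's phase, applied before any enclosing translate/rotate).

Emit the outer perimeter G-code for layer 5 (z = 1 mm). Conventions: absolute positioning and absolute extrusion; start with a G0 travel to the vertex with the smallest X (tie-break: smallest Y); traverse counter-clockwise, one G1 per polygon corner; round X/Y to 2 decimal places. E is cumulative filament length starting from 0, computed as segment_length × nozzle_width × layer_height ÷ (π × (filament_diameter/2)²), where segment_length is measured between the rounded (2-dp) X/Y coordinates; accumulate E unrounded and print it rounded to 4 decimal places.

At z = 1 mm: the cone: at t=0.105 of its height the radius interpolates to r₁+(r₂−r₁)t = 10.447, giving a regular 6-gon of that circumradius; the cylinder at (14, 7.5) is absent (z outside [2, 23]); Combining (union): only the cone is present, so the union is just that shape — 1 connected region; the cube at (-2, 16) is not intersected at this z (z outside [9.5, 14.5]); Merging all regions: only that combined region is present, so the union is just that shape — 1 connected region. The outline is a single polygon with 6 vertices. Extrusion per mm of travel: 0.25 × 0.2 / (π × 1.425²) = 0.007838. Accumulating E over each segment gives final E = 0.4913.

G0 X-10.45 Y0.00 Z1.00
G1 X-5.22 Y-9.05 E0.0819
G1 X5.22 Y-9.05 E0.1638
G1 X10.45 Y0.00 E0.2457
G1 X5.22 Y9.05 E0.3276
G1 X-5.22 Y9.05 E0.4094
G1 X-10.45 Y0.00 E0.4913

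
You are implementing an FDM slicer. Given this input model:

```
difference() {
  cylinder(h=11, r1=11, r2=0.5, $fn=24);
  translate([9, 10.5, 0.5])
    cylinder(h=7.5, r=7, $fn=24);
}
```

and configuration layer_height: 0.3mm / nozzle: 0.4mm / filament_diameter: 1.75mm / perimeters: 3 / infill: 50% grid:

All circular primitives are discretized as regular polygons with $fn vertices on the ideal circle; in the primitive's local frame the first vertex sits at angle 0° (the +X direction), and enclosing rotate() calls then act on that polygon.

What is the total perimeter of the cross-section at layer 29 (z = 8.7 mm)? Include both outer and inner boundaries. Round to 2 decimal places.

16.89 mm

At z = 8.7 mm: the cone contributes a regular 24-gon of circumradius 2.695 (interpolated between r1=11 and r2=0.5 at t=0.791) (perimeter = 2·24·2.695·sin(180°/24) = 16.89 mm); the cylinder at (9, 10.5) does not reach this height (z outside [0.5, 8]); Taking the first minus the rest: none of the subtracted shapes is present at this height, so the cone is unchanged — boundary = 16.89 mm. Overall, the cross-section is a single solid region. Total boundary length (outer) = 16.89 mm.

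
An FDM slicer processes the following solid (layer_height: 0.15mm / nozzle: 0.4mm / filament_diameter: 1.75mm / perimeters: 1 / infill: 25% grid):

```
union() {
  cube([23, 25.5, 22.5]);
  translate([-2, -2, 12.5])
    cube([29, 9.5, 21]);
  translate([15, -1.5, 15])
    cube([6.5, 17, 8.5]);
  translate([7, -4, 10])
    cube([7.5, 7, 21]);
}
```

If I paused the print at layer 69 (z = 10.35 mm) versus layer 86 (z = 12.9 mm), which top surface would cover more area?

Layer 69 (z = 10.35): the cube (footprint 23×25.5) is included at this height (area 586.50 mm²); the cube at (-2, -2) does not reach this height (z outside [12.5, 33.5]); the cube at (15, -1.5) is not intersected at this z (z outside [15, 23.5]); the cube at (7, -4) (footprint 7.5×7) is included at this height (area 52.50 mm²); Combining (union): the regions partially overlap — summed areas 639.00 mm² minus the doubly-counted overlap 22.50 mm² gives 616.50 mm² — area = 616.50 mm². So its area = 616.50 mm². Layer 86 (z = 12.9): the cube (footprint 23×25.5) is included at this height (area 586.50 mm²); the 29×9.5 cube at (-2, -2) contributes its full rectangle (area 275.50 mm²); the cube at (15, -1.5) is not intersected at this z (z outside [15, 23.5]); the cube at (7, -4) (footprint 7.5×7) is included at this height (area 52.50 mm²); Taking the union: the regions partially overlap — summed areas 914.50 mm² minus the doubly-counted overlap 210.00 mm² gives 704.50 mm² — area = 704.50 mm². So its area = 704.50 mm². Layer 86 is larger (704.50 vs 616.50 mm²).

layer 86 (z = 12.9 mm)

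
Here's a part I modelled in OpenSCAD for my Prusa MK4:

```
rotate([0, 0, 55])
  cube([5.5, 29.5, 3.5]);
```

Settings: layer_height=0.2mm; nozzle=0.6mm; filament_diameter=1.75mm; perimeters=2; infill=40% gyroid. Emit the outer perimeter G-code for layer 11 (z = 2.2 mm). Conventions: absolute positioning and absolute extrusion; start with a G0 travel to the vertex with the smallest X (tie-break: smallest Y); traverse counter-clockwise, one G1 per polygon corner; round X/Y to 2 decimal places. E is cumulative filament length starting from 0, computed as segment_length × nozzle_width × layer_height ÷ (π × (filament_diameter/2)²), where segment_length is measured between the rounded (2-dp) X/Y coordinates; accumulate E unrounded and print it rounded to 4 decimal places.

G0 X-24.16 Y16.92 Z2.20
G1 X0.00 Y0.00 E1.4715
G1 X3.15 Y4.51 E1.7460
G1 X-21.01 Y21.43 E3.2175
G1 X-24.16 Y16.92 E3.4920

At z = 2.2 mm: the 5.5×29.5 cube contributes its full rectangle; (rotated 55° about Z; rotation is an isometry so areas/perimeters/island counts are preserved). The outline is a single polygon with 4 vertices. Extrusion per mm of travel: 0.6 × 0.2 / (π × 0.875²) = 0.049890. Accumulating E over each segment gives final E = 3.4920.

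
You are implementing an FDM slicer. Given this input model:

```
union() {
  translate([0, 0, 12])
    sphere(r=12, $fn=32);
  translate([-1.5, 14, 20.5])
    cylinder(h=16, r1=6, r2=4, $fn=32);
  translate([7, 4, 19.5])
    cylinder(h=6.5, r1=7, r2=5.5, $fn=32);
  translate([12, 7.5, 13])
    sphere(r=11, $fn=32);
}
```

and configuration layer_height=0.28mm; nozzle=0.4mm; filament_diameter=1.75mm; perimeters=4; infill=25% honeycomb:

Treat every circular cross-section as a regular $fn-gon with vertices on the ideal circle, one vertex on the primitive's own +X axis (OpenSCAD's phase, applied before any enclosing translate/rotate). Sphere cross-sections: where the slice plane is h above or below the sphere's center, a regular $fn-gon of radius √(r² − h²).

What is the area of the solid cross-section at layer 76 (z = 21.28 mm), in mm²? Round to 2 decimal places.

At z = 21.28 mm: the r=12 sphere slices to a regular 32-gon of circumradius 7.608 (√(r²−h²) with h=9.28 from center) (area = (32/2)·7.608²·sin(360°/32) = 180.67 mm²); the cone at (-1.5, 14) (r1=6→r2=4) has section circumradius 5.902 here — a regular 32-gon (area = (32/2)·5.902²·sin(360°/32) = 108.75 mm²); the cone at (7, 4): at t=0.274 of its height the radius interpolates to r₁+(r₂−r₁)t = 6.589, giving a regular 32-gon of that circumradius (area = (32/2)·6.589²·sin(360°/32) = 135.53 mm²); the sphere at (12, 7.5): section is a regular 32-gon, circumradius = √(r²−h²) = √(11²−8.28²) = 7.242 (area = (32/2)·7.242²·sin(360°/32) = 163.69 mm²); Taking the union: the regions partially overlap — summed areas 588.64 mm² minus the doubly-counted overlap 117.25 mm² gives 471.40 mm² — area = 471.40 mm². Overall, the cross-section has 2 separate islands. Net area = 471.40 mm².

471.40 mm²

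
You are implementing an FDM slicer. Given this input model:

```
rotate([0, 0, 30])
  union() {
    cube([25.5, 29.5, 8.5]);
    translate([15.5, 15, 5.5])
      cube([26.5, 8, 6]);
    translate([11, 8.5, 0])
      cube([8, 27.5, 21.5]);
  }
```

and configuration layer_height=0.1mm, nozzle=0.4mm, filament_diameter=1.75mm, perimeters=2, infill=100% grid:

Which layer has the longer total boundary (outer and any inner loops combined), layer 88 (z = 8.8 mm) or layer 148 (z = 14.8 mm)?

Layer 88 (z = 8.8): the cube does not reach this height (z outside [0, 8.5]); the 26.5×8 cube at (15.5, 15) contributes its full rectangle (perimeter 69.00 mm); the cube at (11, 8.5) (footprint 8×27.5) is included at this height (perimeter 71.00 mm); Taking the union: the regions partially overlap (shared area 28.00 mm²), so the edge portions inside another operand are dropped and the merged outline is re-measured after clipping — boundary = 117.00 mm; (whole slice rotated 30° about Z — lengths, areas and connectivity unchanged). So its perimeter = 117.00 mm. Layer 148 (z = 14.8): the cube is not intersected at this z (z outside [0, 8.5]); the cube at (15.5, 15) does not reach this height (z outside [5.5, 11.5]); the cube at (11, 8.5) (footprint 8×27.5) is included at this height (perimeter 71.00 mm); Merging all regions: only the 8×27.5 cube at (11, 8.5) is present, so the union is just that shape — boundary = 71.00 mm; (whole slice rotated 30° about Z — lengths, areas and connectivity unchanged). So its perimeter = 71.00 mm. Layer 88 is larger (117.00 vs 71.00 mm).

layer 88 (z = 8.8 mm)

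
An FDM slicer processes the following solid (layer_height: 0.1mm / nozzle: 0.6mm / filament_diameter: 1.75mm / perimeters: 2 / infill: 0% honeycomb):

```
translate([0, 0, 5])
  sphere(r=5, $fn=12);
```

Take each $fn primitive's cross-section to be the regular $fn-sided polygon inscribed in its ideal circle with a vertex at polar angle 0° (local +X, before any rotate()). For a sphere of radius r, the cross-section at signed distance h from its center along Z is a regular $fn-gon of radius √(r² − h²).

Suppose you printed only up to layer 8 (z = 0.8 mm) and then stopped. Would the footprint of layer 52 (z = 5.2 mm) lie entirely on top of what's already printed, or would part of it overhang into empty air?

Compare the two slices. At z = 0.8: the r=5 sphere slices to a regular 12-gon of circumradius 2.713 (√(r²−h²) with h=4.2 from center) (area = (12/2)·2.713²·sin(360°/12) = 22.08 mm²). At z = 5.2: the sphere: section is a regular 12-gon, circumradius = √(r²−h²) = √(5²−0.2²) = 4.996 (area = (12/2)·4.996²·sin(360°/12) = 74.88 mm²). Checking containment: at z = 5.2 the cross-section extends beyond the z = 0.8 cross-section by about 52.80 mm².

part overhangs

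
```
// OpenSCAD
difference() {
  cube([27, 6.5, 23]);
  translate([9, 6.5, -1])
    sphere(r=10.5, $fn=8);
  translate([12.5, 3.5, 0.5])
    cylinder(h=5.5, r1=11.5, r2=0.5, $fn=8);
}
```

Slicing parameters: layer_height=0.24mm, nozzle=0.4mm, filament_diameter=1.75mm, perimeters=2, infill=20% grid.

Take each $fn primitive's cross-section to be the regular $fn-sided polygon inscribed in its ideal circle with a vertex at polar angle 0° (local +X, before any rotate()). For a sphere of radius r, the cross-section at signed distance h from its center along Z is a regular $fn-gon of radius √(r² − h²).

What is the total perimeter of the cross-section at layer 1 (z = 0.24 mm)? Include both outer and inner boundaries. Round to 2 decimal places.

At z = 0.24 mm: the cube (footprint 27×6.5) is included at this height (perimeter 67.00 mm); the r=10.5 sphere at (9, 6.5) contributes a regular 8-gon of circumradius √(10.5²−1.24²) = 10.427 (perimeter = 2·8·10.427·sin(180°/8) = 63.84 mm); the cone at (12.5, 3.5) is not intersected at this z (z outside [0.5, 6]); Taking the first minus the rest: starting from the 27×6.5 cube, the r=10.5 sphere at (9, 6.5) partially overlaps it — only the 115.59 mm² overlap (of its 307.49 mm²) is removed, clipping the outline — boundary = 39.00 mm. Overall, the cross-section has 2 separate islands. Total boundary length (outer) = 39.00 mm.

39.00 mm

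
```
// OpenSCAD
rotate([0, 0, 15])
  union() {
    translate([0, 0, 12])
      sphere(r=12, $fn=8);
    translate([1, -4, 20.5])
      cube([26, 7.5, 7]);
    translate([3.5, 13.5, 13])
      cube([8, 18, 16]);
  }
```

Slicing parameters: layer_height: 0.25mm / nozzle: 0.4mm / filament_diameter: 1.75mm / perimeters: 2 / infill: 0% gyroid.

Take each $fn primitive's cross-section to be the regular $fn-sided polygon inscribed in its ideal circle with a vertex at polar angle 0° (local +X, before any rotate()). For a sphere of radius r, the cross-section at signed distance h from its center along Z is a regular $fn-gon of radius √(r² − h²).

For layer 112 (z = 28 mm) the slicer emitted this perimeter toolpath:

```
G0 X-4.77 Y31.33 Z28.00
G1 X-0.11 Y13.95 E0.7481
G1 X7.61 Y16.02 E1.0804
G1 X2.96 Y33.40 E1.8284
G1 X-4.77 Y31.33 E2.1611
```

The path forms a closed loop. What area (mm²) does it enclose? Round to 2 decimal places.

Apply the shoelace formula to the sequence of (X, Y) vertices; enclosed area = 143.90 mm².

143.90 mm²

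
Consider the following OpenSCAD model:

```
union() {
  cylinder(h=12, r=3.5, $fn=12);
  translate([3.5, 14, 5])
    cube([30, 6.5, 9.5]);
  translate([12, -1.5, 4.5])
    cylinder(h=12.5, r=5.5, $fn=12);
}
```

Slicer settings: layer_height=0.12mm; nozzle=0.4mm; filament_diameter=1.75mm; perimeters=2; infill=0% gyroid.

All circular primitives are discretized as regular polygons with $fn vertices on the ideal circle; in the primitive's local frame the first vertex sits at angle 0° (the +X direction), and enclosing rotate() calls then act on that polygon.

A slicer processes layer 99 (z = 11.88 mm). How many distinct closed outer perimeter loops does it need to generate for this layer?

3

At z = 11.88 mm: the r=3.5 cylinder gives a regular 12-gon of circumradius 3.5 (constant along its height); the cube at (3.5, 14) is present — its section is the full 30×6.5 rectangle; the cylinder at (12, -1.5): section is a regular 12-gon, circumradius r=5.5; Combining (union): the 3 present regions are separate (no shared area or edge), so areas and boundary lengths simply add and each stays a separate island — 3 connected regions. The result has 3 disconnected regions.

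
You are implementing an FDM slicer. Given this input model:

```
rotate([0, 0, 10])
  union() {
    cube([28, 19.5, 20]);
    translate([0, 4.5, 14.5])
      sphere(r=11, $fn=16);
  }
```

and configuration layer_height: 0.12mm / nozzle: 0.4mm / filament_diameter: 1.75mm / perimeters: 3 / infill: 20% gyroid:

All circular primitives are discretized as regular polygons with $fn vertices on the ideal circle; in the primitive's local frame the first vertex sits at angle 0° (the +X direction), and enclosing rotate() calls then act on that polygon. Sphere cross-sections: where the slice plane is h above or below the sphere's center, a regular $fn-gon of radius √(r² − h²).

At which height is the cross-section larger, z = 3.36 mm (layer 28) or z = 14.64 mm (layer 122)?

layer 122 (z = 14.64 mm)

Layer 28 (z = 3.36): the cube is present — its section is the full 28×19.5 rectangle (area 546.00 mm²); the sphere at (0, 4.5) is absent (|z−center|=11.140 > r=11); Combining (union): only the 28×19.5 cube is present, so the union is just that shape — area = 546.00 mm²; (rotated 10° about Z; rotation is an isometry so areas/perimeters/island counts are preserved). So its area = 546.00 mm². Layer 122 (z = 14.64): the cube is present — its section is the full 28×19.5 rectangle (area 546.00 mm²); the r=11 sphere at (0, 4.5) slices to a regular 16-gon of circumradius 10.999 (√(r²−h²) with h=0.14 from center) (area = (16/2)·10.999²·sin(360°/16) = 370.38 mm²); Merging all regions: the regions partially overlap — summed areas 916.38 mm² minus the doubly-counted overlap 140.06 mm² gives 776.32 mm² — area = 776.32 mm²; (rotated 10° about Z; rotation is an isometry so areas/perimeters/island counts are preserved). So its area = 776.32 mm². Layer 122 is larger (776.32 vs 546.00 mm²).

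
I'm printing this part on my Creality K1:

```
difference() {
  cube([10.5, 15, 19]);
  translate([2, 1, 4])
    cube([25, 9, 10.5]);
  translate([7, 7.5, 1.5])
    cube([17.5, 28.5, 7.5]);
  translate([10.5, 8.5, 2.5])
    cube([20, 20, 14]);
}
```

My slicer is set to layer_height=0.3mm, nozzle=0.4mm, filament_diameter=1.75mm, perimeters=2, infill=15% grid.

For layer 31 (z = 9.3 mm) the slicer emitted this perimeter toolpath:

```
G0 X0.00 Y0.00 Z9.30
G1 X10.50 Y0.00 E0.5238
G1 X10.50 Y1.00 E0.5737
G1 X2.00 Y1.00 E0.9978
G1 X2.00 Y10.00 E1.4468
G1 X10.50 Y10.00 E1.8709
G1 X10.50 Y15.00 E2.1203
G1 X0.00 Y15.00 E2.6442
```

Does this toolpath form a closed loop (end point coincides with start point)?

Start point (G0): (0.00, 0.00). End point (last G1): the path does not return to the start — open.

no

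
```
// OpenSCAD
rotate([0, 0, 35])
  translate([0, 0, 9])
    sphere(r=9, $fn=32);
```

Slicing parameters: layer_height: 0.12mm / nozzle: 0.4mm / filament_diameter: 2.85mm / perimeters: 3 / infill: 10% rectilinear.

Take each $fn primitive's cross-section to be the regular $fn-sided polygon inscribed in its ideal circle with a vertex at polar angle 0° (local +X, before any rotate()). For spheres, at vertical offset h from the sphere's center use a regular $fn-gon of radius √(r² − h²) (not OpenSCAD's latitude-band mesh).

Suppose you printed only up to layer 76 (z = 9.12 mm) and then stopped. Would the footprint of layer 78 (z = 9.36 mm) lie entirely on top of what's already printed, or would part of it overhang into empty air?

entirely on top

Compare the two slices. At z = 9.12: the r=9 sphere slices to a regular 32-gon of circumradius 8.999 (√(r²−h²) with h=0.12 from center) (area = (32/2)·8.999²·sin(360°/32) = 252.79 mm²); (rotated 35° about Z; rotation is an isometry so areas/perimeters/island counts are preserved). At z = 9.36: the r=9 sphere slices to a regular 32-gon of circumradius 8.993 (√(r²−h²) with h=0.36 from center) (area = (32/2)·8.993²·sin(360°/32) = 252.43 mm²); (rotated 35° about Z; rotation is an isometry so areas/perimeters/island counts are preserved). Checking containment: the cross-section at z = 9.36 is a subset of the cross-section at z = 9.12.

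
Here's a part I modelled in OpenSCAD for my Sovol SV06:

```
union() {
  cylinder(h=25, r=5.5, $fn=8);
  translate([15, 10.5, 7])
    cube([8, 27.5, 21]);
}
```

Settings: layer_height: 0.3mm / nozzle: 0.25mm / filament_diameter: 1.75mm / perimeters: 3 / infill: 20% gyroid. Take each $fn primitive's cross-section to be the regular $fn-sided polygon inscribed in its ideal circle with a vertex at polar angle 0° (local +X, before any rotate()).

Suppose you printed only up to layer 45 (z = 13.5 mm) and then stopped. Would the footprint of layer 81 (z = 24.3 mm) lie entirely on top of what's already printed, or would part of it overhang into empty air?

entirely on top

Compare the two slices. At z = 13.5: the r=5.5 cylinder gives a regular 8-gon of circumradius 5.5 (constant along its height) (area = (8/2)·5.500²·sin(360°/8) = 85.56 mm²); the 8×27.5 cube at (15, 10.5) contributes its full rectangle (area 220.00 mm²); Merging all regions: the 2 present regions are separate (no shared area or edge), so areas and boundary lengths simply add and each stays a separate island — area = 305.56 mm². At z = 24.3: the r=5.5 cylinder gives a regular 8-gon of circumradius 5.5 (constant along its height) (area = (8/2)·5.500²·sin(360°/8) = 85.56 mm²); the cube at (15, 10.5) is present — its section is the full 8×27.5 rectangle (area 220.00 mm²); Combining (union): the 2 present regions are separate (no shared area or edge), so areas and boundary lengths simply add and each stays a separate island — area = 305.56 mm². Checking containment: the cross-section at z = 24.3 is a subset of the cross-section at z = 13.5.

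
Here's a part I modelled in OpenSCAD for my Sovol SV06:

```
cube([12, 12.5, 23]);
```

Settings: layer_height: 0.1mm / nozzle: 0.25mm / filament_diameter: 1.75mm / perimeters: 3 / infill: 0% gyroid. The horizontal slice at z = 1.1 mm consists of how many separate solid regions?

1

At z = 1.1 mm: the cube (footprint 12×12.5) is included at this height. The result has 1 disconnected region.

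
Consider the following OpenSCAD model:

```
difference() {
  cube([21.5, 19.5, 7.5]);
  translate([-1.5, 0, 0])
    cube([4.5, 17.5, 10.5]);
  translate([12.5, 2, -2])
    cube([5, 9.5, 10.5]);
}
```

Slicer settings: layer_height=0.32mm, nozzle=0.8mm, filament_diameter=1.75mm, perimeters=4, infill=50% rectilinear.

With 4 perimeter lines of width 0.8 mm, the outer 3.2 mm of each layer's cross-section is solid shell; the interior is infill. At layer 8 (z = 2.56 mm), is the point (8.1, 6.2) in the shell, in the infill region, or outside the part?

At z = 2.56 mm: the cube is present — its section is the full 21.5×19.5 rectangle; the 4.5×17.5 cube at (-1.5, 0) contributes its full rectangle; the 5×9.5 cube at (12.5, 2) contributes its full rectangle; After the difference (first − rest): starting from the 21.5×19.5 cube, the 4.5×17.5 cube at (-1.5, 0) partially overlaps it — only the 52.50 mm² overlap (of its 78.75 mm²) is removed, clipping the outline; the 5×9.5 cube at (12.5, 2) lies wholly inside it (removes its full 47.50 mm² and its 29.00 mm outline becomes a hole wall) — 1 connected region with 1 hole. Overall, the cross-section is one region with 1 hole. The nearest boundary edge runs (12.50, 11.50)→(12.50, 2.00); distance from the point to it = 4.40 mm. The point is inside the cross-section and 4.40 mm from the nearest boundary — more than the 3.2 mm shell width (4 × 0.8), so it's in the infill interior.

infill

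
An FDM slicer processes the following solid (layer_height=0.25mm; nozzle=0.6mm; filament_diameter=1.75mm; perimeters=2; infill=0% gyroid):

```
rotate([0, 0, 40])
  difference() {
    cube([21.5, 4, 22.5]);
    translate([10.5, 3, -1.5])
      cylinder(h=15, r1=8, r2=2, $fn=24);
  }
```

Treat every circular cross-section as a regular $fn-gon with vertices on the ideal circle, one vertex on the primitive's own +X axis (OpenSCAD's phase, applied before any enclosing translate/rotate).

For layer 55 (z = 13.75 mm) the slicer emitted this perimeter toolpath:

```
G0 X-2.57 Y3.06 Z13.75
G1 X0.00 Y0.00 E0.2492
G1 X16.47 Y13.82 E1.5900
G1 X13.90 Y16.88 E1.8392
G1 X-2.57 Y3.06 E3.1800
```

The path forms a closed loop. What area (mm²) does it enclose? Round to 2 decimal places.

85.92 mm²

Apply the shoelace formula to the sequence of (X, Y) vertices; enclosed area = 85.92 mm².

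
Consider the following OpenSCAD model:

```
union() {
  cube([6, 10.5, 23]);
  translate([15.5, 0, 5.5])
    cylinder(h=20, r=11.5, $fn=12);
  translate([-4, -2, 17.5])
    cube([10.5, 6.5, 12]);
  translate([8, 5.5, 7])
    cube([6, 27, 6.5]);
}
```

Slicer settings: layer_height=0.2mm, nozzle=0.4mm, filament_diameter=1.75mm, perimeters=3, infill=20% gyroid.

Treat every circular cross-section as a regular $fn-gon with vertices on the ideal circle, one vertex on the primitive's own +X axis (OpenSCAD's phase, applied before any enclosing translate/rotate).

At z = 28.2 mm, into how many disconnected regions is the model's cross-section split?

1

At z = 28.2 mm: the cube is not intersected at this z (z outside [0, 23]); the cylinder at (15.5, 0) is not intersected at this z (z outside [5.5, 25.5]); the cube at (-4, -2) is present — its section is the full 10.5×6.5 rectangle; the cube at (8, 5.5) is absent (z outside [7, 13.5]); Combining (union): only the 10.5×6.5 cube at (-4, -2) is present, so the union is just that shape — 1 connected region. The result has 1 disconnected region.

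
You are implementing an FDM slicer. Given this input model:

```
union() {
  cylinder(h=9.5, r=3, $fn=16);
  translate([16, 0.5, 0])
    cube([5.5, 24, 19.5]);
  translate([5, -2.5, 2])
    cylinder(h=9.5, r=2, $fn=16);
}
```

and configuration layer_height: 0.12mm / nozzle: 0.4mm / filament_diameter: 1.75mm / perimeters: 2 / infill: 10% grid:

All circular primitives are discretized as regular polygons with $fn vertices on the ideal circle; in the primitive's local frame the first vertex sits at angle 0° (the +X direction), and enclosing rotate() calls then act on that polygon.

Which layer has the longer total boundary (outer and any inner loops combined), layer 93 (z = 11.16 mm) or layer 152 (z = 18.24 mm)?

Layer 93 (z = 11.16): the cylinder does not reach this height (z outside [0, 9.5]); the cube at (16, 0.5) is present — its section is the full 5.5×24 rectangle (perimeter 59.00 mm); the r=2 cylinder at (5, -2.5) gives a regular 16-gon of circumradius 2 (constant along its height) (perimeter = 2·16·2.000·sin(180°/16) = 12.49 mm); Taking the union: the 2 present regions are separate (no shared area or edge), so areas and boundary lengths simply add and each stays a separate island — boundary = 71.49 mm. So its perimeter = 71.49 mm. Layer 152 (z = 18.24): the cylinder is not intersected at this z (z outside [0, 9.5]); the cube at (16, 0.5) (footprint 5.5×24) is included at this height (perimeter 59.00 mm); the cylinder at (5, -2.5) is absent (z outside [2, 11.5]); Taking the union: only the 5.5×24 cube at (16, 0.5) is present, so the union is just that shape — boundary = 59.00 mm. So its perimeter = 59.00 mm. Layer 93 is larger (71.49 vs 59.00 mm).

layer 93 (z = 11.16 mm)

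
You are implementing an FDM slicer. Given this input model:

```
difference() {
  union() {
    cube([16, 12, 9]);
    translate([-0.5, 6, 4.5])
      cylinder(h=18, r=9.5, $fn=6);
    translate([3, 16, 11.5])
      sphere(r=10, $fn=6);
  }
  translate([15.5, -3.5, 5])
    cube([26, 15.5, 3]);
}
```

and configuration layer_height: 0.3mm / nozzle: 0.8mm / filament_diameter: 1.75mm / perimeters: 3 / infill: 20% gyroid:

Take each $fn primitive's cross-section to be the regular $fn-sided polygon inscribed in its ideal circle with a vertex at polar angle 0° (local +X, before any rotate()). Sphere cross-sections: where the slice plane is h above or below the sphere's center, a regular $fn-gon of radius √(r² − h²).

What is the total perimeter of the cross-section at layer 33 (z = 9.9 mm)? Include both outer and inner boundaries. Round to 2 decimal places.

81.21 mm

At z = 9.9 mm: the cube is absent (z outside [0, 9]); the cylinder at (-0.5, 6): section is a regular 6-gon, circumradius r=9.5 (perimeter = 2·6·9.500·sin(180°/6) = 57.00 mm); the r=10 sphere at (3, 16) slices to a regular 6-gon of circumradius 9.871 (√(r²−h²) with h=1.6 from center) (perimeter = 2·6·9.871·sin(180°/6) = 59.23 mm); Combining (union): the regions partially overlap (shared area 68.24 mm²), so the edge portions inside another operand are dropped and the merged outline is re-measured after clipping — boundary = 81.21 mm; the cube at (15.5, -3.5) is absent (z outside [5, 8]); After the difference (first − rest): none of the subtracted shapes is present at this height, so that combined region is unchanged — boundary = 81.21 mm. Overall, the cross-section is a single solid region. Total boundary length (outer) = 81.21 mm.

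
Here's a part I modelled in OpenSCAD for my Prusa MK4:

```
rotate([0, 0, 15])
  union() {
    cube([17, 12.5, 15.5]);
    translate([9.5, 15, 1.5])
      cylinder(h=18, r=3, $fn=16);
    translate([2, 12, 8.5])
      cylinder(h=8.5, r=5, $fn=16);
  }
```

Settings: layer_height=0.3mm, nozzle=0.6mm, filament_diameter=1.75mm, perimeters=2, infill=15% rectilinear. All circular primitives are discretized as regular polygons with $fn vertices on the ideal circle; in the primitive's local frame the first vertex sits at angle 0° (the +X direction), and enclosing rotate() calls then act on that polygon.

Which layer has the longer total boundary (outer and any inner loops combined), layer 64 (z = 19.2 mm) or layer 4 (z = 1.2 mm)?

Layer 64 (z = 19.2): the cube is not intersected at this z (z outside [0, 15.5]); the r=3 cylinder at (9.5, 15) gives a regular 16-gon of circumradius 3 (constant along its height) (perimeter = 2·16·3.000·sin(180°/16) = 18.73 mm); the cylinder at (2, 12) is absent (z outside [8.5, 17]); Combining (union): only the r=3 cylinder at (9.5, 15) is present, so the union is just that shape — boundary = 18.73 mm; (whole slice rotated 15° about Z — lengths, areas and connectivity unchanged). So its perimeter = 18.73 mm. Layer 4 (z = 1.2): the 17×12.5 cube contributes its full rectangle (perimeter 59.00 mm); the cylinder at (9.5, 15) does not reach this height (z outside [1.5, 19.5]); the cylinder at (2, 12) does not reach this height (z outside [8.5, 17]); Taking the union: only the 17×12.5 cube is present, so the union is just that shape — boundary = 59.00 mm; (whole slice rotated 15° about Z — lengths, areas and connectivity unchanged). So its perimeter = 59.00 mm. Layer 4 is larger (59.00 vs 18.73 mm).

layer 4 (z = 1.2 mm)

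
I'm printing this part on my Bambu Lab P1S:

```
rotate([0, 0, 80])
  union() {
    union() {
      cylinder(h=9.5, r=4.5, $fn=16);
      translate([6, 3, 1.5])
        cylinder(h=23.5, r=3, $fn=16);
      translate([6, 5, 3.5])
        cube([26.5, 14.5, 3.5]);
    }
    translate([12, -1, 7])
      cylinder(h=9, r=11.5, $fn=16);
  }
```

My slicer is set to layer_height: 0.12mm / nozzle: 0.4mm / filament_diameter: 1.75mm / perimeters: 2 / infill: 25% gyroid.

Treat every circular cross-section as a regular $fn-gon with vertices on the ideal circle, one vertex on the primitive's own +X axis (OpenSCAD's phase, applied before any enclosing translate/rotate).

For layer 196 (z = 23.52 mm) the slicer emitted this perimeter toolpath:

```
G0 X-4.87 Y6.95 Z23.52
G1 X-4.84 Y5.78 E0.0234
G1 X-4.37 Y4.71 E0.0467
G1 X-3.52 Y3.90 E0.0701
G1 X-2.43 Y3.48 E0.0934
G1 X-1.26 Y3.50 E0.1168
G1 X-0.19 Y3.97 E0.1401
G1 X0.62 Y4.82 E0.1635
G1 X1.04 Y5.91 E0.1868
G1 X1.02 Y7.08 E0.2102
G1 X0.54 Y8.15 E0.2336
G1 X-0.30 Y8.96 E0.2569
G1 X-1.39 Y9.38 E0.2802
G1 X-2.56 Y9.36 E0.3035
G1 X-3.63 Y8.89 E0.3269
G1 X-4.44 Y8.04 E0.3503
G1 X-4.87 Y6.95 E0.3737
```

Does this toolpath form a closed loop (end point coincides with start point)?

Start point (G0): (-4.87, 6.95). End point (last G1): the path returns to the start — closed.

yes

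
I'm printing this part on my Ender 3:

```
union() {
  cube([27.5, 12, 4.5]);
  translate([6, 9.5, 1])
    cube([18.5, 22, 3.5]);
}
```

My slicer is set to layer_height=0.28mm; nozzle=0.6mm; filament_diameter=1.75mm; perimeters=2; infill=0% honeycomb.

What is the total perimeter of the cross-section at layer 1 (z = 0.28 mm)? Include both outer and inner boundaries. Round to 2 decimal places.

At z = 0.28 mm: the cube (footprint 27.5×12) is included at this height (perimeter 79.00 mm); the cube at (6, 9.5) is absent (z outside [1, 4.5]); Combining (union): only the 27.5×12 cube is present, so the union is just that shape — boundary = 79.00 mm. Overall, the cross-section is a single solid region. Total boundary length (outer) = 79.00 mm.

79.00 mm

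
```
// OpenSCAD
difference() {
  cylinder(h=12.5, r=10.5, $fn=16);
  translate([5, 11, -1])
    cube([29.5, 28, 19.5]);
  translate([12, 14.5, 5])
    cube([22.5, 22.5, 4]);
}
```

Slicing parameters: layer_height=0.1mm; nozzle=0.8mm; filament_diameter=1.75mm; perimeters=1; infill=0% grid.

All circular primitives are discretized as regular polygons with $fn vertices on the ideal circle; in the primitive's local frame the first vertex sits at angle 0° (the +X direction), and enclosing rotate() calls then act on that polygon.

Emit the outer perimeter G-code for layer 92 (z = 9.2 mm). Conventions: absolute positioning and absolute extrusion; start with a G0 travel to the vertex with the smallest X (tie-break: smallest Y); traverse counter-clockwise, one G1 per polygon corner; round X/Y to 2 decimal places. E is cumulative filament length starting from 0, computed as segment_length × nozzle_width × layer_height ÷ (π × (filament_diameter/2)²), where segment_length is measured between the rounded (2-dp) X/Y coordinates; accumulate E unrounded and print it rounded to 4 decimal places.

At z = 9.2 mm: the cylinder: section is a regular 16-gon, circumradius r=10.5; the 29.5×28 cube at (5, 11) contributes its full rectangle; the cube at (12, 14.5) is not intersected at this z (z outside [5, 9]); Taking the first minus the rest: starting from the r=10.5 cylinder, the 29.5×28 cube at (5, 11) misses the remaining region (no effect) — 1 connected region. The outline is a single polygon with 16 vertices. Extrusion per mm of travel: 0.8 × 0.1 / (π × 0.875²) = 0.033260. Accumulating E over each segment gives final E = 2.1799.

G0 X-10.50 Y0.00 Z9.20
G1 X-9.70 Y-4.02 E0.1363
G1 X-7.42 Y-7.42 E0.2725
G1 X-4.02 Y-9.70 E0.4086
G1 X0.00 Y-10.50 E0.5450
G1 X4.02 Y-9.70 E0.6813
G1 X7.42 Y-7.42 E0.8175
G1 X9.70 Y-4.02 E0.9536
G1 X10.50 Y0.00 E1.0899
G1 X9.70 Y4.02 E1.2263
G1 X7.42 Y7.42 E1.3624
G1 X4.02 Y9.70 E1.4986
G1 X0.00 Y10.50 E1.6349
G1 X-4.02 Y9.70 E1.7712
G1 X-7.42 Y7.42 E1.9074
G1 X-9.70 Y4.02 E2.0436
G1 X-10.50 Y0.00 E2.1799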